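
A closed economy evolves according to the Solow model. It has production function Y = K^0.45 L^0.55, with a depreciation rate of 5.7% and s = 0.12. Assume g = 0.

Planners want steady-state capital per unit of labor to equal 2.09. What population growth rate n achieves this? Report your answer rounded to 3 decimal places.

In steady state, investment equals break-even investment: s·k^α = (n + δ)·k.
So s / (n + δ) = (k*)^(1−α) = 2.09^0.55 = 1.5000.
Therefore n + δ = s / 1.5000 = 0.12 / 1.5000 = 0.0800, so n = 0.0800 − 0.057 = 0.0230.

n ≈ 0.023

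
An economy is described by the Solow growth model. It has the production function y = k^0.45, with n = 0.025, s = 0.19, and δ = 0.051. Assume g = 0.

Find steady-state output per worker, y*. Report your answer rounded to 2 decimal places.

Steady state requires s·f(k) = (n + δ)·k, i.e. s·k^α = (n + δ)·k.
Dividing both sides by k: k^(1−α) = s / (n + δ).
k^0.55 = 0.19 / (0.025 + 0.051) = 0.19 / 0.076 = 2.5000
k* = 2.5000^(1/0.55) ≈ 5.2909
y* = (k*)^α = 5.2909^0.45 ≈ 2.1164

y* ≈ 2.12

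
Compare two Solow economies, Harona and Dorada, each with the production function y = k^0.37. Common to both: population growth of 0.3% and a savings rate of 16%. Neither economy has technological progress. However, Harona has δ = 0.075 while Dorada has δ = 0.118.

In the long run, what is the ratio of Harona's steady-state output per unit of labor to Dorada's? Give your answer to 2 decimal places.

ratio ≈ 1.29

Steady-state y* = [s/(n + δ)]^(α/(1−α)), so the ratio is [ (s_H/(n + δ)_H) / (s_D/(n + δ)_D) ]^0.5873.
s_H/(n + δ)_H = 0.16/0.078 = 2.0513; s_D/(n + δ)_D = 0.16/0.121 = 1.3223.
Ratio = (2.0513/1.3223)^0.5873 = 1.5513^0.5873 ≈ 1.2942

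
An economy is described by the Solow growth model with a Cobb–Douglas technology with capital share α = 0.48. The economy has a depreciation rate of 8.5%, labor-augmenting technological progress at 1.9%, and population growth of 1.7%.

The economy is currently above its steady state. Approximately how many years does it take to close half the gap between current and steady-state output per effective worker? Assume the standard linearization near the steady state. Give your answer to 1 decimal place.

half-life ≈ 11.0 years

Near the steady state the convergence rate is λ = (1 − α)(n + g + δ).
λ = (1 − 0.48) × 0.121 = 0.52 × 0.121 = 0.06292
Half-life = ln 2 / λ = 0.6931 / 0.06292 ≈ 11.02 years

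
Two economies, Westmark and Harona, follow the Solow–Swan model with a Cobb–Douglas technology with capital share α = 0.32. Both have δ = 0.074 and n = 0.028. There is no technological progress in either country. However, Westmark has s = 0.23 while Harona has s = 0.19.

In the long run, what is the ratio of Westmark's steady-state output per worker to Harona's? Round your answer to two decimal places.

Steady-state y* = [s/(n + δ)]^(α/(1−α)), so the ratio is [ (s_W/(n + δ)_W) / (s_H/(n + δ)_H) ]^0.4706.
s_W/(n + δ)_W = 0.23/0.102 = 2.2549; s_H/(n + δ)_H = 0.19/0.102 = 1.8627.
Ratio = (2.2549/1.8627)^0.4706 = 1.2106^0.4706 ≈ 1.0941

ratio ≈ 1.09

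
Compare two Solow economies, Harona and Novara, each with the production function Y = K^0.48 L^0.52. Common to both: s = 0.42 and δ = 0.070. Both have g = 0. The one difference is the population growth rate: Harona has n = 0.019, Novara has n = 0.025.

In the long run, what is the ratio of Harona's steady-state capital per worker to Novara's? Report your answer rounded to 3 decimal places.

Steady-state k* = [s/(n + δ)]^(1/(1−α)), so the ratio is [ (s_H/(n + δ)_H) / (s_N/(n + δ)_N) ]^1.9231.
s_H/(n + δ)_H = 0.42/0.089 = 4.7191; s_N/(n + δ)_N = 0.42/0.095 = 4.4211.
Ratio = (4.7191/4.4211)^1.9231 = 1.0674^1.9231 ≈ 1.1336

k*_H / k*_N ≈ 1.134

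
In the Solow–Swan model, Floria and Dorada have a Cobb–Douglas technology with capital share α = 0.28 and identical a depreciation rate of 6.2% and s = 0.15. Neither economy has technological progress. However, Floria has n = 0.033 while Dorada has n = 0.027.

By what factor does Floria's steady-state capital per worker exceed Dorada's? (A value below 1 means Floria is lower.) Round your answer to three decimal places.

ratio ≈ 0.913

Steady-state k* = [s/(n + δ)]^(1/(1−α)), so the ratio is [ (s_F/(n + δ)_F) / (s_D/(n + δ)_D) ]^1.3889.
s_F/(n + δ)_F = 0.15/0.095 = 1.5789; s_D/(n + δ)_D = 0.15/0.089 = 1.6854.
Ratio = (1.5789/1.6854)^1.3889 = 0.9368^1.3889 ≈ 0.9133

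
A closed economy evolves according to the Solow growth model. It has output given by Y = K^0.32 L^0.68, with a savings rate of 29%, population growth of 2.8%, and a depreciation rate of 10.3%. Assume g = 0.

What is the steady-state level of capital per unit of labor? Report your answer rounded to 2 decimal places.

Steady state requires s·f(k) = (n + δ)·k, i.e. s·k^α = (n + δ)·k.
Rearranging, k^(1−α) = s / (n + δ).
k^0.68 = 0.29 / (0.028 + 0.103) = 0.29 / 0.131 = 2.2137
k* = 2.2137^(1/0.68) ≈ 3.2176

k* ≈ 3.22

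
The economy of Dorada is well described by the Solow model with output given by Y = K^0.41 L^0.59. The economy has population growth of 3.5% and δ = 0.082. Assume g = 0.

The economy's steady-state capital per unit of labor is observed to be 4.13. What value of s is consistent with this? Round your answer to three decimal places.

s ≈ 0.270

At the steady state, Δk = 0, so s·k^α = (n + δ)·k.
So s / (n + δ) = (k*)^(1−α) = 4.13^0.59 = 2.3089.
Therefore s = 2.3089 × (n + δ) = 2.3089 × 0.117 = 0.2701.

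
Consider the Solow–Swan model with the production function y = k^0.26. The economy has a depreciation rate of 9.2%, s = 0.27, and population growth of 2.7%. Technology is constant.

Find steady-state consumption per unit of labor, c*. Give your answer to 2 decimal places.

In steady state, investment equals break-even investment: s·k^α = (n + δ)·k.
Dividing both sides by k: k^(1−α) = s / (n + δ).
k^0.74 = 0.27 / (0.027 + 0.092) = 0.27 / 0.119 = 2.2689
k* = 2.2689^(1/0.74) ≈ 3.0257
y* = (k*)^α = 3.0257^0.26 ≈ 1.3336
c* = (1 − s)·y* = (1 − 0.27) × 1.3336 ≈ 0.9735

c* = 0.97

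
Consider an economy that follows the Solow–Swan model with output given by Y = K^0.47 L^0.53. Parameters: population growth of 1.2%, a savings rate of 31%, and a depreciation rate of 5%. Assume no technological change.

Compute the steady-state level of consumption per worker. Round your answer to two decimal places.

c* = 2.88

In steady state, investment equals break-even investment: s·k^α = (n + δ)·k.
Dividing both sides by k: k^(1−α) = s / (n + δ).
k^0.53 = 0.31 / (0.012 + 0.050) = 0.31 / 0.062 = 5.0000
k* = 5.0000^(1/0.53) ≈ 20.8359
y* = (k*)^α = 20.8359^0.47 ≈ 4.1672
c* = (1 − s)·y* = (1 − 0.31) × 4.1672 ≈ 2.8754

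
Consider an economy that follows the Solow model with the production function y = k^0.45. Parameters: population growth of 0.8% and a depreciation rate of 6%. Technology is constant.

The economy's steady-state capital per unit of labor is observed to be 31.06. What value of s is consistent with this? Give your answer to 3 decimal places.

Steady state requires s·f(k) = (n + δ)·k, i.e. s·k^α = (n + δ)·k.
So s / (n + δ) = (k*)^(1−α) = 31.06^0.55 = 6.6178.
Therefore s = 6.6178 × (n + δ) = 6.6178 × 0.068 = 0.4500.

s ≈ 0.450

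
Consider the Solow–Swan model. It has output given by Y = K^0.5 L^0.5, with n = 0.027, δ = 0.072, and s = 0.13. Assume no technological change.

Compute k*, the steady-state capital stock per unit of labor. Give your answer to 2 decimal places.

k* = 1.72

In steady state, investment equals break-even investment: s·k^α = (n + δ)·k.
Rearranging, k^(1−α) = s / (n + δ).
k^0.5 = 0.13 / (0.027 + 0.072) = 0.13 / 0.099 = 1.3131
k* = 1.3131^(1/0.5) ≈ 1.7242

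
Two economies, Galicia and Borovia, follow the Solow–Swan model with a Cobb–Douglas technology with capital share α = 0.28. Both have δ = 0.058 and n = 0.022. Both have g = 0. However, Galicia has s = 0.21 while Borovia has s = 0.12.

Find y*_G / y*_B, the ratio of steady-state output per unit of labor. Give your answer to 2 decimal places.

ratio ≈ 1.24

Steady-state y* = [s/(n + δ)]^(α/(1−α)), so the ratio is [ (s_G/(n + δ)_G) / (s_B/(n + δ)_B) ]^0.3889.
s_G/(n + δ)_G = 0.21/0.080 = 2.6250; s_B/(n + δ)_B = 0.12/0.080 = 1.5000.
Ratio = (2.6250/1.5000)^0.3889 = 1.7500^0.3889 ≈ 1.2431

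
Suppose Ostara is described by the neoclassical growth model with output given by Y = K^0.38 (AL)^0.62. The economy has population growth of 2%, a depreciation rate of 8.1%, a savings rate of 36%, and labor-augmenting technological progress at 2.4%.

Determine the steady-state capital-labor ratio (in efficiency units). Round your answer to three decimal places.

Steady state requires s·f(k) = (n + g + δ)·k, i.e. s·k^α = (n + g + δ)·k.
Dividing both sides by k: k^(1−α) = s / (n + g + δ).
k^0.62 = 0.36 / (0.020 + 0.024 + 0.081) = 0.36 / 0.125 = 2.8800
k* = 2.8800^(1/0.62) ≈ 5.5075

k* ≈ 5.508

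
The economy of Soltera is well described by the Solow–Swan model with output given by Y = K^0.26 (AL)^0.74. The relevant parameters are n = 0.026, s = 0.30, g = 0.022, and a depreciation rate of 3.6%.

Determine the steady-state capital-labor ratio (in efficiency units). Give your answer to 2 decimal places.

k* ≈ 5.59

In steady state, investment equals break-even investment: s·k^α = (n + g + δ)·k.
Dividing both sides by k: k^(1−α) = s / (n + g + δ).
k^0.74 = 0.30 / (0.026 + 0.022 + 0.036) = 0.30 / 0.084 = 3.5714
k* = 3.5714^(1/0.74) ≈ 5.5857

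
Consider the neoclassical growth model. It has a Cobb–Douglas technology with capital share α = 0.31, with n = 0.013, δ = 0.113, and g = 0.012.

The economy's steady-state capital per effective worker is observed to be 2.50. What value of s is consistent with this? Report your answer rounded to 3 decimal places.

s ≈ 0.260

In steady state, investment equals break-even investment: s·k^α = (n + g + δ)·k.
So s / (n + g + δ) = (k*)^(1−α) = 2.50^0.69 = 1.8818.
Therefore s = 1.8818 × (n + g + δ) = 1.8818 × 0.138 = 0.2597.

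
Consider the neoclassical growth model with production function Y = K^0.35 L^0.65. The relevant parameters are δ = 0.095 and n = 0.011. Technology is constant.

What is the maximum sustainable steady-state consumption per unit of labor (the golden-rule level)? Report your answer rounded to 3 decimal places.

c_gold ≈ 1.237

At the golden rule, f'(k) = n + δ, so α·k^(α−1) = n + δ and k_gold = (α/(n + δ))^(1/(1−α)).
k_gold = (0.35/0.106)^(1/0.65) = 3.3019^1.5385 ≈ 6.2823
c_gold = f(k_gold) − (n + δ)·k_gold = 1.9026 − 0.106×6.2823 ≈ 1.2367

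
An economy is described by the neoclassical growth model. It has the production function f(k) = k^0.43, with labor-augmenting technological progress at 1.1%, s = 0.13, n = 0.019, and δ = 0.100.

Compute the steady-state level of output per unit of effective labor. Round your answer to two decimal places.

y* ≈ 1.00

At the steady state, Δk = 0, so s·k^α = (n + g + δ)·k.
Rearranging, k^(1−α) = s / (n + g + δ).
k^0.57 = 0.13 / (0.019 + 0.011 + 0.100) = 0.13 / 0.130 = 1.0000
k* = 1.0000^(1/0.57) ≈ 1.0000
y* = (k*)^α = 1.0000^0.43 ≈ 1.0000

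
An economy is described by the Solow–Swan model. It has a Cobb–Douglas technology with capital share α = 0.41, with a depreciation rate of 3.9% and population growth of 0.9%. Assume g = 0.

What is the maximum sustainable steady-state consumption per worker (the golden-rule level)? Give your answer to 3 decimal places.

At the golden rule, f'(k) = n + δ, so α·k^(α−1) = n + δ and k_gold = (α/(n + δ))^(1/(1−α)).
k_gold = (0.41/0.048)^(1/0.59) = 8.5417^1.6949 ≈ 37.9205
c_gold = f(k_gold) − (n + δ)·k_gold = 4.4395 − 0.048×37.9205 ≈ 2.6193

c_gold ≈ 2.619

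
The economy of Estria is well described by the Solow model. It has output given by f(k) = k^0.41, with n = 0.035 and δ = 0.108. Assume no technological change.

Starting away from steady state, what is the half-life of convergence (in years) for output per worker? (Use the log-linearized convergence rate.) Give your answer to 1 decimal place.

Near the steady state the convergence rate is λ = (1 − α)(n + δ).
λ = (1 − 0.41) × 0.143 = 0.59 × 0.143 = 0.08437
Half-life = ln 2 / λ = 0.6931 / 0.08437 ≈ 8.22 years

t_½ ≈ 8.2 years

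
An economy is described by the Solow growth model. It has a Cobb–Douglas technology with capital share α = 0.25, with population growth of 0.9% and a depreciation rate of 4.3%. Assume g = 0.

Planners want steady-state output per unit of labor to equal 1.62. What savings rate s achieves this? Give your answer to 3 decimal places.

In steady state, investment equals break-even investment: s·k^α = (n + δ)·k.
Since y* = [s/(n + δ)]^(α/(1−α)), we have s/(n + δ) = (y*)^((1−α)/α) = 1.62^3 = 4.2515.
Therefore s = 4.2515 × (n + δ) = 4.2515 × 0.052 = 0.2211.

s ≈ 0.221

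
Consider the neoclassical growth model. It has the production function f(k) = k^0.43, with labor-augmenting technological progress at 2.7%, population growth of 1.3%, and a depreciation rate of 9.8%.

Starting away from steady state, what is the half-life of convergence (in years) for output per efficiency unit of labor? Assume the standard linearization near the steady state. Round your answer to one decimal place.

half-life ≈ 8.8 years

Near the steady state the convergence rate is λ = (1 − α)(n + g + δ).
λ = (1 − 0.43) × 0.138 = 0.57 × 0.138 = 0.07866
Half-life = ln 2 / λ = 0.6931 / 0.07866 ≈ 8.81 years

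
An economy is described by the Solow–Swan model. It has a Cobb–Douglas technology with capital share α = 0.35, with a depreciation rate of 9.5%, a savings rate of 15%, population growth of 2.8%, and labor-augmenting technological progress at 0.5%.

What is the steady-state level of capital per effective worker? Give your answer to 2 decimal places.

k* = 1.28

At the steady state, Δk = 0, so s·k^α = (n + g + δ)·k.
Rearranging, k^(1−α) = s / (n + g + δ).
k^0.65 = 0.15 / (0.028 + 0.005 + 0.095) = 0.15 / 0.128 = 1.1719
k* = 1.1719^(1/0.65) ≈ 1.2764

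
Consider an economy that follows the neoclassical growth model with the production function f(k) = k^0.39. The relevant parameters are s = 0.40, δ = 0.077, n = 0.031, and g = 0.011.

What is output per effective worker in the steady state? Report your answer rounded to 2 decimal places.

y* ≈ 2.17

Steady state requires s·f(k) = (n + g + δ)·k, i.e. s·k^α = (n + g + δ)·k.
Dividing both sides by k: k^(1−α) = s / (n + g + δ).
k^0.61 = 0.40 / (0.031 + 0.011 + 0.077) = 0.40 / 0.119 = 3.3613
k* = 3.3613^(1/0.61) ≈ 7.2967
y* = (k*)^α = 7.2967^0.39 ≈ 2.1708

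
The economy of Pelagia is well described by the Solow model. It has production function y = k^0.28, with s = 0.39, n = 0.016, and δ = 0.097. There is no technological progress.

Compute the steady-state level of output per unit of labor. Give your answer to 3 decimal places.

y* ≈ 1.619

Steady state requires s·f(k) = (n + δ)·k, i.e. s·k^α = (n + δ)·k.
Dividing both sides by k: k^(1−α) = s / (n + δ).
k^0.72 = 0.39 / (0.016 + 0.097) = 0.39 / 0.113 = 3.4513
k* = 3.4513^(1/0.72) ≈ 5.5873
y* = (k*)^α = 5.5873^0.28 ≈ 1.6189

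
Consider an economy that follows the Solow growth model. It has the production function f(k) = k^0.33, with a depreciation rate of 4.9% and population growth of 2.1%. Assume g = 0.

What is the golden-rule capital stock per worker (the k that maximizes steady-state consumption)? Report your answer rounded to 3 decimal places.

The golden rule sets f'(k) = n + δ, i.e. α·k^(α−1) = n + δ.
So k^(1−α) = α / (n + δ) = 0.33 / 0.070 = 4.7143.
k_gold = 4.7143^(1/0.67) ≈ 10.1181

k_gold ≈ 10.118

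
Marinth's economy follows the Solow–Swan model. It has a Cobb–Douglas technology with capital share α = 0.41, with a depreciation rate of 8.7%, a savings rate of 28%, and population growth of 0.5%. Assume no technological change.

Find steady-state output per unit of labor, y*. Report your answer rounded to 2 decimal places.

y* = 2.17

Steady state requires s·f(k) = (n + δ)·k, i.e. s·k^α = (n + δ)·k.
Dividing both sides by k: k^(1−α) = s / (n + δ).
k^0.59 = 0.28 / (0.005 + 0.087) = 0.28 / 0.092 = 3.0435
k* = 3.0435^(1/0.59) ≈ 6.5959
y* = (k*)^α = 6.5959^0.41 ≈ 2.1672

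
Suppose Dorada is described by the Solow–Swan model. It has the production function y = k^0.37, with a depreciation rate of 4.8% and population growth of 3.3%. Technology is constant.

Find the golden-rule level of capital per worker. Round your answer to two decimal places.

The golden rule sets f'(k) = n + δ, i.e. α·k^(α−1) = n + δ.
So k^(1−α) = α / (n + δ) = 0.37 / 0.081 = 4.5679.
k_gold = 4.5679^(1/0.63) ≈ 11.1473

k_gold ≈ 11.15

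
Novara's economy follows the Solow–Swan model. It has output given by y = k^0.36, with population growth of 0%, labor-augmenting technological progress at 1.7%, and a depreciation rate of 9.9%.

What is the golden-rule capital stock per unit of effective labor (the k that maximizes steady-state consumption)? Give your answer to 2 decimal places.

The golden rule sets f'(k) = n + g + δ, i.e. α·k^(α−1) = n + g + δ.
So k^(1−α) = α / (n + g + δ) = 0.36 / 0.116 = 3.1034.
k_gold = 3.1034^(1/0.64) ≈ 5.8681

k_gold ≈ 5.87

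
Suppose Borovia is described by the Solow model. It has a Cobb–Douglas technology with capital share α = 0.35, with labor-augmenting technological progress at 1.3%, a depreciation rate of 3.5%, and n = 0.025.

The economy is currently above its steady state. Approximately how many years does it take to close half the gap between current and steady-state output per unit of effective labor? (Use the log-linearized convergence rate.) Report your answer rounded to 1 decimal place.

half-life ≈ 14.6 years

Near the steady state the convergence rate is λ = (1 − α)(n + g + δ).
λ = (1 − 0.35) × 0.073 = 0.65 × 0.073 = 0.04745
Half-life = ln 2 / λ = 0.6931 / 0.04745 ≈ 14.61 years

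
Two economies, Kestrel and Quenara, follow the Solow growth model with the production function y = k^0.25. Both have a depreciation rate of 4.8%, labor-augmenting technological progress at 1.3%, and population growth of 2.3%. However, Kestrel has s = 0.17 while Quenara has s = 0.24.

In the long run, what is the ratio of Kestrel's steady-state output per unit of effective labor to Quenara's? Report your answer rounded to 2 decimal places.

y*_K / y*_Q ≈ 0.89

Steady-state y* = [s/(n + g + δ)]^(α/(1−α)), so the ratio is [ (s_K/(n + g + δ)_K) / (s_Q/(n + g + δ)_Q) ]^0.3333.
s_K/(n + g + δ)_K = 0.17/0.084 = 2.0238; s_Q/(n + g + δ)_Q = 0.24/0.084 = 2.8571.
Ratio = (2.0238/2.8571)^0.3333 = 0.7083^0.3333 ≈ 0.8914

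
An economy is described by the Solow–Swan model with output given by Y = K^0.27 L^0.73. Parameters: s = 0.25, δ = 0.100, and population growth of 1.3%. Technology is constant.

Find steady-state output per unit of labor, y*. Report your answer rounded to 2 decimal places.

y* = 1.34

In steady state, investment equals break-even investment: s·k^α = (n + δ)·k.
Rearranging, k^(1−α) = s / (n + δ).
k^0.73 = 0.25 / (0.013 + 0.100) = 0.25 / 0.113 = 2.2124
k* = 2.2124^(1/0.73) ≈ 2.9677
y* = (k*)^α = 2.9677^0.27 ≈ 1.3414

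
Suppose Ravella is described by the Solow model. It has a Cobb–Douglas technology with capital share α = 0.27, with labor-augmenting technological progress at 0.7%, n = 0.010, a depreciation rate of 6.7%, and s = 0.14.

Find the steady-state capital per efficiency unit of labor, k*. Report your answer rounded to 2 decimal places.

In steady state, investment equals break-even investment: s·k^α = (n + g + δ)·k.
Rearranging, k^(1−α) = s / (n + g + δ).
k^0.73 = 0.14 / (0.010 + 0.007 + 0.067) = 0.14 / 0.084 = 1.6667
k* = 1.6667^(1/0.73) ≈ 2.0133

k* ≈ 2.01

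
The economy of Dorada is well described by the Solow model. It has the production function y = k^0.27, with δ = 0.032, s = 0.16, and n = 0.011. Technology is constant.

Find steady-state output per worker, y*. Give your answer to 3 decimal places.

y* = 1.626

Steady state requires s·f(k) = (n + δ)·k, i.e. s·k^α = (n + δ)·k.
Dividing both sides by k: k^(1−α) = s / (n + δ).
k^0.73 = 0.16 / (0.011 + 0.032) = 0.16 / 0.043 = 3.7209
k* = 3.7209^(1/0.73) ≈ 6.0494
y* = (k*)^α = 6.0494^0.27 ≈ 1.6258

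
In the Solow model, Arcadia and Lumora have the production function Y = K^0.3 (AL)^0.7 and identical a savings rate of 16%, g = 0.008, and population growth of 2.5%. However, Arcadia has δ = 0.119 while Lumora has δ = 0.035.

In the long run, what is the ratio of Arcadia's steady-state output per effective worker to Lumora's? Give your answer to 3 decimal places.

Steady-state y* = [s/(n + g + δ)]^(α/(1−α)), so the ratio is [ (s_A/(n + g + δ)_A) / (s_L/(n + g + δ)_L) ]^0.4286.
s_A/(n + g + δ)_A = 0.16/0.152 = 1.0526; s_L/(n + g + δ)_L = 0.16/0.068 = 2.3529.
Ratio = (1.0526/2.3529)^0.4286 = 0.4474^0.4286 ≈ 0.7084

ratio ≈ 0.708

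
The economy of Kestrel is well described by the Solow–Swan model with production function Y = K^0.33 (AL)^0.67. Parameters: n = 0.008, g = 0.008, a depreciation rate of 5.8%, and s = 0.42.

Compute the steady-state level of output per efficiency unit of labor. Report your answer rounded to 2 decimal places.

In steady state, investment equals break-even investment: s·k^α = (n + g + δ)·k.
Rearranging, k^(1−α) = s / (n + g + δ).
k^0.67 = 0.42 / (0.008 + 0.008 + 0.058) = 0.42 / 0.074 = 5.6757
k* = 5.6757^(1/0.67) ≈ 13.3476
y* = (k*)^α = 13.3476^0.33 ≈ 2.3517

y* = 2.35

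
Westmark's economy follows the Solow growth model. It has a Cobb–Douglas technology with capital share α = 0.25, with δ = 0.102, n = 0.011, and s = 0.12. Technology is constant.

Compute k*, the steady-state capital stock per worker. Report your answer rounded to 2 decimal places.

k* ≈ 1.08

In steady state, investment equals break-even investment: s·k^α = (n + δ)·k.
Rearranging, k^(1−α) = s / (n + δ).
k^0.75 = 0.12 / (0.011 + 0.102) = 0.12 / 0.113 = 1.0619
k* = 1.0619^(1/0.75) ≈ 1.0834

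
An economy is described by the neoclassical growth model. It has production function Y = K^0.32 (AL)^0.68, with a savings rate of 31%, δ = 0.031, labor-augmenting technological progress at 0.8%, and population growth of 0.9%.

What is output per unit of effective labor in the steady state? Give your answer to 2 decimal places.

y* ≈ 2.41

At the steady state, Δk = 0, so s·k^α = (n + g + δ)·k.
Rearranging, k^(1−α) = s / (n + g + δ).
k^0.68 = 0.31 / (0.009 + 0.008 + 0.031) = 0.31 / 0.048 = 6.4583
k* = 6.4583^(1/0.68) ≈ 15.5364
y* = (k*)^α = 15.5364^0.32 ≈ 2.4056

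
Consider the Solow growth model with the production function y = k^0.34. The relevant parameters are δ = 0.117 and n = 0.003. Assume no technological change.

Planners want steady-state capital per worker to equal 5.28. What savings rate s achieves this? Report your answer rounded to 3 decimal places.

s ≈ 0.360

Steady state requires s·f(k) = (n + δ)·k, i.e. s·k^α = (n + δ)·k.
So s / (n + δ) = (k*)^(1−α) = 5.28^0.66 = 2.9987.
Therefore s = 2.9987 × (n + δ) = 2.9987 × 0.120 = 0.3598.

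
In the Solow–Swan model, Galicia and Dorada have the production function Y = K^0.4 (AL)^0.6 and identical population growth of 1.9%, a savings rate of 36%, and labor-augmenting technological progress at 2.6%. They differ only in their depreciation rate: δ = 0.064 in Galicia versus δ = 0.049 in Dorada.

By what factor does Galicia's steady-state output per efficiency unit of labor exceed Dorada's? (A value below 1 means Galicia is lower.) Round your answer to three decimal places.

Steady-state y* = [s/(n + g + δ)]^(α/(1−α)), so the ratio is [ (s_G/(n + g + δ)_G) / (s_D/(n + g + δ)_D) ]^0.6667.
s_G/(n + g + δ)_G = 0.36/0.109 = 3.3028; s_D/(n + g + δ)_D = 0.36/0.094 = 3.8298.
Ratio = (3.3028/3.8298)^0.6667 = 0.8624^0.6667 ≈ 0.9060

y*_G / y*_D ≈ 0.906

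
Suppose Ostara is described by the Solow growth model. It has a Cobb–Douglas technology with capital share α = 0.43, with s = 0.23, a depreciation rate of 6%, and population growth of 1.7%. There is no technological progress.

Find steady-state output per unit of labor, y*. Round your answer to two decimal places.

y* = 2.28

Steady state requires s·f(k) = (n + δ)·k, i.e. s·k^α = (n + δ)·k.
Dividing both sides by k: k^(1−α) = s / (n + δ).
k^0.57 = 0.23 / (0.017 + 0.060) = 0.23 / 0.077 = 2.9870
k* = 2.9870^(1/0.57) ≈ 6.8194
y* = (k*)^α = 6.8194^0.43 ≈ 2.2830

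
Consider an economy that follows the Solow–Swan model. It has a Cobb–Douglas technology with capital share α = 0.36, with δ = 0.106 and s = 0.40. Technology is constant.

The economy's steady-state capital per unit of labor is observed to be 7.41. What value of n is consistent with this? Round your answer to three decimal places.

n ≈ 0.005

Steady state requires s·f(k) = (n + δ)·k, i.e. s·k^α = (n + δ)·k.
So s / (n + δ) = (k*)^(1−α) = 7.41^0.64 = 3.6032.
Therefore n + δ = s / 3.6032 = 0.40 / 3.6032 = 0.1110, so n = 0.1110 − 0.106 = 0.0050.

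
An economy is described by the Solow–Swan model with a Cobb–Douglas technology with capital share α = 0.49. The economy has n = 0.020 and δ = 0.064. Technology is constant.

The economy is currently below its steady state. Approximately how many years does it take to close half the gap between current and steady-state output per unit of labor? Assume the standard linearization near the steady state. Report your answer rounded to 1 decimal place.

half-life ≈ 16.2 years

Near the steady state the convergence rate is λ = (1 − α)(n + δ).
λ = (1 − 0.49) × 0.084 = 0.51 × 0.084 = 0.04284
Half-life = ln 2 / λ = 0.6931 / 0.04284 ≈ 16.18 years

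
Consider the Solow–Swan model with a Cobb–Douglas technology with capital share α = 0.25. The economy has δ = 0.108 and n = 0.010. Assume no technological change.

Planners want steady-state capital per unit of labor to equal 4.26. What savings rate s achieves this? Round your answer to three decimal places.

s ≈ 0.350

Steady state requires s·f(k) = (n + δ)·k, i.e. s·k^α = (n + δ)·k.
So s / (n + δ) = (k*)^(1−α) = 4.26^0.75 = 2.9652.
Therefore s = 2.9652 × (n + δ) = 2.9652 × 0.118 = 0.3499.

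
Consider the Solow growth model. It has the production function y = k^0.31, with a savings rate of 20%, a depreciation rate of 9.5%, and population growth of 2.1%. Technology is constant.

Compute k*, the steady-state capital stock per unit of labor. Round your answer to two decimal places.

k* ≈ 2.20

Steady state requires s·f(k) = (n + δ)·k, i.e. s·k^α = (n + δ)·k.
Rearranging, k^(1−α) = s / (n + δ).
k^0.69 = 0.20 / (0.021 + 0.095) = 0.20 / 0.116 = 1.7241
k* = 1.7241^(1/0.69) ≈ 2.2021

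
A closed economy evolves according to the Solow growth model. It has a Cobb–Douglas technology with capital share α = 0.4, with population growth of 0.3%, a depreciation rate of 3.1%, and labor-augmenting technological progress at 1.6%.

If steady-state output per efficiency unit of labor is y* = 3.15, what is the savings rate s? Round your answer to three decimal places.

s ≈ 0.280

At the steady state, Δk = 0, so s·k^α = (n + g + δ)·k.
Since y* = [s/(n + g + δ)]^(α/(1−α)), we have s/(n + g + δ) = (y*)^((1−α)/α) = 3.15^1.5 = 5.5907.
Therefore s = 5.5907 × (n + g + δ) = 5.5907 × 0.050 = 0.2795.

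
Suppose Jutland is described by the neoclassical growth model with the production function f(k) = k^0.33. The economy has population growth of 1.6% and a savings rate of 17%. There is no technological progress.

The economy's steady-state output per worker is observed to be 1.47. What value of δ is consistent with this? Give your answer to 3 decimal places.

Steady state requires s·f(k) = (n + δ)·k, i.e. s·k^α = (n + δ)·k.
Since y* = [s/(n + δ)]^(α/(1−α)), we have s/(n + δ) = (y*)^((1−α)/α) = 1.47^2.0303 = 2.1863.
Therefore n + δ = s / 2.1863 = 0.17 / 2.1863 = 0.0778, so δ = 0.0778 − 0.016 = 0.0618.

δ ≈ 0.062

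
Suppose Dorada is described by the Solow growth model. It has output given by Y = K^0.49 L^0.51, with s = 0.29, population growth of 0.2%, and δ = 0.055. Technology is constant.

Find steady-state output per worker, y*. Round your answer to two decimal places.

y* = 4.77

At the steady state, Δk = 0, so s·k^α = (n + δ)·k.
Dividing both sides by k: k^(1−α) = s / (n + δ).
k^0.51 = 0.29 / (0.002 + 0.055) = 0.29 / 0.057 = 5.0877
k* = 5.0877^(1/0.51) ≈ 24.2849
y* = (k*)^α = 24.2849^0.49 ≈ 4.7733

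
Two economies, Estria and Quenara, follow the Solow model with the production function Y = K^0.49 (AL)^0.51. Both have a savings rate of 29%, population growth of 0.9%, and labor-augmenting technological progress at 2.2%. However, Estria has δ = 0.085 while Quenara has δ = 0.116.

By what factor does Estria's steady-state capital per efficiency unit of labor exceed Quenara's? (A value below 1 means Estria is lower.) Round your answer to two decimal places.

Steady-state k* = [s/(n + g + δ)]^(1/(1−α)), so the ratio is [ (s_E/(n + g + δ)_E) / (s_Q/(n + g + δ)_Q) ]^1.9608.
s_E/(n + g + δ)_E = 0.29/0.116 = 2.5000; s_Q/(n + g + δ)_Q = 0.29/0.147 = 1.9728.
Ratio = (2.5000/1.9728)^1.9608 = 1.2672^1.9608 ≈ 1.5910

k*_E / k*_Q ≈ 1.59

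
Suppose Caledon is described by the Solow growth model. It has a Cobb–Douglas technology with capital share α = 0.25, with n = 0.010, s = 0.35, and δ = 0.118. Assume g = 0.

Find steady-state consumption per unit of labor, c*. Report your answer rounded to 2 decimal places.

c* = 0.91

At the steady state, Δk = 0, so s·k^α = (n + δ)·k.
Dividing both sides by k: k^(1−α) = s / (n + δ).
k^0.75 = 0.35 / (0.010 + 0.118) = 0.35 / 0.128 = 2.7344
k* = 2.7344^(1/0.75) ≈ 3.8237
y* = (k*)^α = 3.8237^0.25 ≈ 1.3984
c* = (1 − s)·y* = (1 − 0.35) × 1.3984 ≈ 0.9090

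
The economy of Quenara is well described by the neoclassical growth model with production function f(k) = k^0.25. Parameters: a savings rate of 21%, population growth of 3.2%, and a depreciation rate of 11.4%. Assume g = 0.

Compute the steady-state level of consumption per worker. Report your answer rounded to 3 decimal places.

Steady state requires s·f(k) = (n + δ)·k, i.e. s·k^α = (n + δ)·k.
Dividing both sides by k: k^(1−α) = s / (n + δ).
k^0.75 = 0.21 / (0.032 + 0.114) = 0.21 / 0.146 = 1.4384
k* = 1.4384^(1/0.75) ≈ 1.6237
y* = (k*)^α = 1.6237^0.25 ≈ 1.1288
c* = (1 − s)·y* = (1 − 0.21) × 1.1288 ≈ 0.8918

c* ≈ 0.892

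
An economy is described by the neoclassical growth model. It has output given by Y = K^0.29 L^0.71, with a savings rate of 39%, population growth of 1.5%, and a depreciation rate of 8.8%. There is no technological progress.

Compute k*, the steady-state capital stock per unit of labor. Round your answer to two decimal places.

k* ≈ 6.52

Steady state requires s·f(k) = (n + δ)·k, i.e. s·k^α = (n + δ)·k.
Rearranging, k^(1−α) = s / (n + δ).
k^0.71 = 0.39 / (0.015 + 0.088) = 0.39 / 0.103 = 3.7864
k* = 3.7864^(1/0.71) ≈ 6.5223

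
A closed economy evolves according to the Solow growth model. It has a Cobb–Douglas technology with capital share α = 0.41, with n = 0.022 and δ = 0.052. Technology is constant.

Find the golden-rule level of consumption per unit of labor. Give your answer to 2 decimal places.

At the golden rule, f'(k) = n + δ, so α·k^(α−1) = n + δ and k_gold = (α/(n + δ))^(1/(1−α)).
k_gold = (0.41/0.074)^(1/0.59) = 5.5405^1.6949 ≈ 18.2071
c_gold = f(k_gold) − (n + δ)·k_gold = 3.2862 − 0.074×18.2071 ≈ 1.9389

c_gold ≈ 1.94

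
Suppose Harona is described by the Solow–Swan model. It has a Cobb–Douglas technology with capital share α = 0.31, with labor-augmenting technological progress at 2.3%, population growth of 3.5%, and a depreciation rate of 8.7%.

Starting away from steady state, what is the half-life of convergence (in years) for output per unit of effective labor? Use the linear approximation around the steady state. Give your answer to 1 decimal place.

about 6.9 years

Near the steady state the convergence rate is λ = (1 − α)(n + g + δ).
λ = (1 − 0.31) × 0.145 = 0.69 × 0.145 = 0.10005
Half-life = ln 2 / λ = 0.6931 / 0.10005 ≈ 6.93 years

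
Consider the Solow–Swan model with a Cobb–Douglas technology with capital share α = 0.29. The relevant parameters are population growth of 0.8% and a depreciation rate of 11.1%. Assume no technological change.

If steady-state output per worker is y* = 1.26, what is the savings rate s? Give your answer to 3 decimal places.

s ≈ 0.210

At the steady state, Δk = 0, so s·k^α = (n + δ)·k.
Since y* = [s/(n + δ)]^(α/(1−α)), we have s/(n + δ) = (y*)^((1−α)/α) = 1.26^2.4483 = 1.7609.
Therefore s = 1.7609 × (n + δ) = 1.7609 × 0.119 = 0.2095.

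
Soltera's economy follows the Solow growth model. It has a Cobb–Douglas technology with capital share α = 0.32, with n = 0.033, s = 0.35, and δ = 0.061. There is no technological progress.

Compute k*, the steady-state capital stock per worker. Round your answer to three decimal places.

k* ≈ 6.912

At the steady state, Δk = 0, so s·k^α = (n + δ)·k.
Dividing both sides by k: k^(1−α) = s / (n + δ).
k^0.68 = 0.35 / (0.033 + 0.061) = 0.35 / 0.094 = 3.7234
k* = 3.7234^(1/0.68) ≈ 6.9122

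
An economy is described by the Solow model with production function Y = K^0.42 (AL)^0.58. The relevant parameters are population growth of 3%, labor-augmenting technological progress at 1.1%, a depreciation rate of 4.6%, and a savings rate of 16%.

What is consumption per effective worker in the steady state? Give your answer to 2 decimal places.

c* ≈ 1.31

In steady state, investment equals break-even investment: s·k^α = (n + g + δ)·k.
Dividing both sides by k: k^(1−α) = s / (n + g + δ).
k^0.58 = 0.16 / (0.030 + 0.011 + 0.046) = 0.16 / 0.087 = 1.8391
k* = 1.8391^(1/0.58) ≈ 2.8590
y* = (k*)^α = 2.8590^0.42 ≈ 1.5546
c* = (1 − s)·y* = (1 − 0.16) × 1.5546 ≈ 1.3059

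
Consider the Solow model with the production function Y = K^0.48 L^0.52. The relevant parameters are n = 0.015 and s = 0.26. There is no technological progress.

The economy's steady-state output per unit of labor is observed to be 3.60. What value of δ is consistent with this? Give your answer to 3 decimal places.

δ ≈ 0.050

In steady state, investment equals break-even investment: s·k^α = (n + δ)·k.
Since y* = [s/(n + δ)]^(α/(1−α)), we have s/(n + δ) = (y*)^((1−α)/α) = 3.60^1.0833 = 4.0054.
Therefore n + δ = s / 4.0054 = 0.26 / 4.0054 = 0.0649, so δ = 0.0649 − 0.015 = 0.0499.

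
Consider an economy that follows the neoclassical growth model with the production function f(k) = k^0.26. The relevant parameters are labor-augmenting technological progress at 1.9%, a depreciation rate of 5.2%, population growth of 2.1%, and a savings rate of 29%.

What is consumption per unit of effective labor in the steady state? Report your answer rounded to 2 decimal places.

At the steady state, Δk = 0, so s·k^α = (n + g + δ)·k.
Dividing both sides by k: k^(1−α) = s / (n + g + δ).
k^0.74 = 0.29 / (0.021 + 0.019 + 0.052) = 0.29 / 0.092 = 3.1522
k* = 3.1522^(1/0.74) ≈ 4.7185
y* = (k*)^α = 4.7185^0.26 ≈ 1.4969
c* = (1 − s)·y* = (1 − 0.29) × 1.4969 ≈ 1.0628

c* = 1.06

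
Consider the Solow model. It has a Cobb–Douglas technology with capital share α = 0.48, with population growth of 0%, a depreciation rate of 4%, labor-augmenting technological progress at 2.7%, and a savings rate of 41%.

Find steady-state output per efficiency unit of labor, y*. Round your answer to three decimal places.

y* = 5.323

Steady state requires s·f(k) = (n + g + δ)·k, i.e. s·k^α = (n + g + δ)·k.
Rearranging, k^(1−α) = s / (n + g + δ).
k^0.52 = 0.41 / (0.000 + 0.027 + 0.040) = 0.41 / 0.067 = 6.1194
k* = 6.1194^(1/0.52) ≈ 32.5763
y* = (k*)^α = 32.5763^0.48 ≈ 5.3234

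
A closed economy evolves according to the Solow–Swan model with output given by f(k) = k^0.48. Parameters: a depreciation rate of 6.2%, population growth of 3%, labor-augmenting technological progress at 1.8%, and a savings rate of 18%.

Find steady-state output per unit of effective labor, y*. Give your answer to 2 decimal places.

y* = 1.58

In steady state, investment equals break-even investment: s·k^α = (n + g + δ)·k.
Dividing both sides by k: k^(1−α) = s / (n + g + δ).
k^0.52 = 0.18 / (0.030 + 0.018 + 0.062) = 0.18 / 0.110 = 1.6364
k* = 1.6364^(1/0.52) ≈ 2.5783
y* = (k*)^α = 2.5783^0.48 ≈ 1.5756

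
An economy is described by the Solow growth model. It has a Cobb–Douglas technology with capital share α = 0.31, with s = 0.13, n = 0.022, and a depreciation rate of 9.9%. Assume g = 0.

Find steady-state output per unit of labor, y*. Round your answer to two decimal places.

At the steady state, Δk = 0, so s·k^α = (n + δ)·k.
Dividing both sides by k: k^(1−α) = s / (n + δ).
k^0.69 = 0.13 / (0.022 + 0.099) = 0.13 / 0.121 = 1.0744
k* = 1.0744^(1/0.69) ≈ 1.1096
y* = (k*)^α = 1.1096^0.31 ≈ 1.0328

y* = 1.03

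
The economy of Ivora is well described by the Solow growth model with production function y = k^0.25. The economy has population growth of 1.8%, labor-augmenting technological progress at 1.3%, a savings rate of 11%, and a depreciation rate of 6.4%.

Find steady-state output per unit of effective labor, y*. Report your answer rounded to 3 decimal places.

Steady state requires s·f(k) = (n + g + δ)·k, i.e. s·k^α = (n + g + δ)·k.
Dividing both sides by k: k^(1−α) = s / (n + g + δ).
k^0.75 = 0.11 / (0.018 + 0.013 + 0.064) = 0.11 / 0.095 = 1.1579
k* = 1.1579^(1/0.75) ≈ 1.2159
y* = (k*)^α = 1.2159^0.25 ≈ 1.0501

y* = 1.050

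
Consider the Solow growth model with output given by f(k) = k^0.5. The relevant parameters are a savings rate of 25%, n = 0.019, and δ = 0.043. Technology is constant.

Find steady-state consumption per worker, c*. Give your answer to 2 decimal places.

c* ≈ 3.02

At the steady state, Δk = 0, so s·k^α = (n + δ)·k.
Rearranging, k^(1−α) = s / (n + δ).
k^0.5 = 0.25 / (0.019 + 0.043) = 0.25 / 0.062 = 4.0323
k* = 4.0323^(1/0.5) ≈ 16.2594
y* = (k*)^α = 16.2594^0.5 ≈ 4.0323
c* = (1 − s)·y* = (1 − 0.25) × 4.0323 ≈ 3.0242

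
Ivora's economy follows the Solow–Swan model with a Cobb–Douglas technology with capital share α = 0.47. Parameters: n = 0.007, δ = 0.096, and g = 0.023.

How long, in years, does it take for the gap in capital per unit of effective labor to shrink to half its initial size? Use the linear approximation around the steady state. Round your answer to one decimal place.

Near the steady state the convergence rate is λ = (1 − α)(n + g + δ).
λ = (1 − 0.47) × 0.126 = 0.53 × 0.126 = 0.06678
Half-life = ln 2 / λ = 0.6931 / 0.06678 ≈ 10.38 years

about 10.4 years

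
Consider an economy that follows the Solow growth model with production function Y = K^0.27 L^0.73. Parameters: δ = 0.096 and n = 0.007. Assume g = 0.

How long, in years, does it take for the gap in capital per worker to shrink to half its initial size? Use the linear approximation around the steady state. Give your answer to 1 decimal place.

t_½ ≈ 9.2 years

Near the steady state the convergence rate is λ = (1 − α)(n + δ).
λ = (1 − 0.27) × 0.103 = 0.73 × 0.103 = 0.07519
Half-life = ln 2 / λ = 0.6931 / 0.07519 ≈ 9.22 years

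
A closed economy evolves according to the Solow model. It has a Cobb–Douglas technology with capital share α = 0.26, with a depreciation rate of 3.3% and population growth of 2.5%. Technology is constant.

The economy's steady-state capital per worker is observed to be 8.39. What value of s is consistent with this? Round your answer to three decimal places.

In steady state, investment equals break-even investment: s·k^α = (n + δ)·k.
So s / (n + δ) = (k*)^(1−α) = 8.39^0.74 = 4.8260.
Therefore s = 4.8260 × (n + δ) = 4.8260 × 0.058 = 0.2799.

s ≈ 0.280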